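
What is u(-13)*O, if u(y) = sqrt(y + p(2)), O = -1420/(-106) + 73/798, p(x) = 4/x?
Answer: 570449*I*sqrt(11)/42294 ≈ 44.734*I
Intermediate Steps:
O = 570449/42294 (O = -1420*(-1/106) + 73*(1/798) = 710/53 + 73/798 = 570449/42294 ≈ 13.488)
u(y) = sqrt(2 + y) (u(y) = sqrt(y + 4/2) = sqrt(y + 4*(1/2)) = sqrt(y + 2) = sqrt(2 + y))
u(-13)*O = sqrt(2 - 13)*(570449/42294) = sqrt(-11)*(570449/42294) = (I*sqrt(11))*(570449/42294) = 570449*I*sqrt(11)/42294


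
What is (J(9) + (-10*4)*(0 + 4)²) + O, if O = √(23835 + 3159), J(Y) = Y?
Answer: -631 + √26994 ≈ -466.70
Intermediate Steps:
O = √26994 ≈ 164.30
(J(9) + (-10*4)*(0 + 4)²) + O = (9 + (-10*4)*(0 + 4)²) + √26994 = (9 - 40*4²) + √26994 = (9 - 40*16) + √26994 = (9 - 640) + √26994 = -631 + √26994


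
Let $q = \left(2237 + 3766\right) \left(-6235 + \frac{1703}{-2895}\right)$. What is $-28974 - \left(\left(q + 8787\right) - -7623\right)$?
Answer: $\frac{36078312468}{965} \approx 3.7387 \cdot 10^{7}$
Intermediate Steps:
$q = - \frac{36122108028}{965}$ ($q = 6003 \left(-6235 + 1703 \left(- \frac{1}{2895}\right)\right) = 6003 \left(-6235 - \frac{1703}{2895}\right) = 6003 \left(- \frac{18052028}{2895}\right) = - \frac{36122108028}{965} \approx -3.7432 \cdot 10^{7}$)
$-28974 - \left(\left(q + 8787\right) - -7623\right) = -28974 - \left(\left(- \frac{36122108028}{965} + 8787\right) - -7623\right) = -28974 - \left(- \frac{36113628573}{965} + 7623\right) = -28974 - - \frac{36106272378}{965} = -28974 + \frac{36106272378}{965} = \frac{36078312468}{965}$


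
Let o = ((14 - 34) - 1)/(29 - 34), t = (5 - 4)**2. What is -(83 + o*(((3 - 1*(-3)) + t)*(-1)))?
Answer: -268/5 ≈ -53.600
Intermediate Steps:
t = 1 (t = 1**2 = 1)
o = 21/5 (o = (-20 - 1)/(-5) = -21*(-1/5) = 21/5 ≈ 4.2000)
-(83 + o*(((3 - 1*(-3)) + t)*(-1))) = -(83 + 21*(((3 - 1*(-3)) + 1)*(-1))/5) = -(83 + 21*(((3 + 3) + 1)*(-1))/5) = -(83 + 21*((6 + 1)*(-1))/5) = -(83 + 21*(7*(-1))/5) = -(83 + (21/5)*(-7)) = -(83 - 147/5) = -1*268/5 = -268/5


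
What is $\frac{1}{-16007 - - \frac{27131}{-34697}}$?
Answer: $- \frac{2669}{42724770} \approx -6.247 \cdot 10^{-5}$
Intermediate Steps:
$\frac{1}{-16007 - - \frac{27131}{-34697}} = \frac{1}{-16007 - \left(-27131\right) \left(- \frac{1}{34697}\right)} = \frac{1}{-16007 - \frac{2087}{2669}} = \frac{1}{- \frac{42724770}{2669}} = - \frac{2669}{42724770}$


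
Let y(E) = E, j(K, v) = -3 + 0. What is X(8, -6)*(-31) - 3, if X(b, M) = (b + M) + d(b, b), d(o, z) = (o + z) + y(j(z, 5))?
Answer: -468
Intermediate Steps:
j(K, v) = -3
d(o, z) = -3 + o + z (d(o, z) = (o + z) - 3 = -3 + o + z)
X(b, M) = -3 + M + 3*b (X(b, M) = (b + M) + (-3 + b + b) = (M + b) + (-3 + 2*b) = -3 + M + 3*b)
X(8, -6)*(-31) - 3 = (-3 - 6 + 3*8)*(-31) - 3 = (-3 - 6 + 24)*(-31) - 3 = 15*(-31) - 3 = -465 - 3 = -468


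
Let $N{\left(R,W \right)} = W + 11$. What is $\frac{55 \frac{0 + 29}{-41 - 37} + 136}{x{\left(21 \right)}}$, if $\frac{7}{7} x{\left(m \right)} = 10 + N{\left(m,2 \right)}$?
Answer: $\frac{9013}{1794} \approx 5.024$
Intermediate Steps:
$N{\left(R,W \right)} = 11 + W$
$x{\left(m \right)} = 23$ ($x{\left(m \right)} = 10 + \left(11 + 2\right) = 10 + 13 = 23$)
$\frac{55 \frac{0 + 29}{-41 - 37} + 136}{x{\left(21 \right)}} = \frac{55 \frac{0 + 29}{-41 - 37} + 136}{23} = \left(55 \frac{29}{-78} + 136\right) \frac{1}{23} = \left(55 \cdot 29 \left(- \frac{1}{78}\right) + 136\right) \frac{1}{23} = \left(55 \left(- \frac{29}{78}\right) + 136\right) \frac{1}{23} = \left(- \frac{1595}{78} + 136\right) \frac{1}{23} = \frac{9013}{78} \cdot \frac{1}{23} = \frac{9013}{1794}$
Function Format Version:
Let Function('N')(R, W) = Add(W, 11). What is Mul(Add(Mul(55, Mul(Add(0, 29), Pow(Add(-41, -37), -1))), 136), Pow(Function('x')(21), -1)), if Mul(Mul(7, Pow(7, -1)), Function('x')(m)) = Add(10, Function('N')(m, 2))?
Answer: Rational(9013, 1794) ≈ 5.0240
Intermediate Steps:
Function('N')(R, W) = Add(11, W)
Function('x')(m) = 23 (Function('x')(m) = Add(10, Add(11, 2)) = Add(10, 13) = 23)
Mul(Add(Mul(55, Mul(Add(0, 29), Pow(Add(-41, -37), -1))), 136), Pow(Function('x')(21), -1)) = Mul(Add(Mul(55, Mul(Add(0, 29), Pow(Add(-41, -37), -1))), 136), Pow(23, -1)) = Mul(Add(Mul(55, Mul(29, Pow(-78, -1))), 136), Rational(1, 23)) = Mul(Add(Mul(55, Mul(29, Rational(-1, 78))), 136), Rational(1, 23)) = Mul(Add(Mul(55, Rational(-29, 78)), 136), Rational(1, 23)) = Mul(Add(Rational(-1595, 78), 136), Rational(1, 23)) = Mul(Rational(9013, 78), Rational(1, 23)) = Rational(9013, 1794)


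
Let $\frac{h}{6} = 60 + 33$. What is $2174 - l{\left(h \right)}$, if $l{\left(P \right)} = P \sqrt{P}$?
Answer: $2174 - 1674 \sqrt{62} \approx -11007.0$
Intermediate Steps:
$h = 558$ ($h = 6 \left(60 + 33\right) = 6 \cdot 93 = 558$)
$l{\left(P \right)} = P^{\frac{3}{2}}$
$2174 - l{\left(h \right)} = 2174 - 558^{\frac{3}{2}} = 2174 - 1674 \sqrt{62}$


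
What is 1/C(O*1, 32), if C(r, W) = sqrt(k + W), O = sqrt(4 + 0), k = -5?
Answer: sqrt(3)/9 ≈ 0.19245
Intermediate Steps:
O = 2 (O = sqrt(4) = 2)
C(r, W) = sqrt(-5 + W)
1/C(O*1, 32) = 1/(sqrt(-5 + 32)) = 1/(sqrt(27)) = 1/(3*sqrt(3)) = sqrt(3)/9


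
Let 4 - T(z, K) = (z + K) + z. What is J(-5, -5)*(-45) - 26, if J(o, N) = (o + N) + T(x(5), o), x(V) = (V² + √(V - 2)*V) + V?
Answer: 2719 + 450*√3 ≈ 3498.4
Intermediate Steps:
x(V) = V + V² + V*√(-2 + V) (x(V) = (V² + √(-2 + V)*V) + V = (V² + V*√(-2 + V)) + V = V + V² + V*√(-2 + V))
T(z, K) = 4 - K - 2*z (T(z, K) = 4 - ((z + K) + z) = 4 - ((K + z) + z) = 4 - (K + 2*z) = 4 + (-K - 2*z) = 4 - K - 2*z)
J(o, N) = -56 + N - 10*√3 (J(o, N) = (o + N) + (4 - o - 10*(1 + 5 + √(-2 + 5))) = (N + o) + (4 - o - 10*(1 + 5 + √3)) = (N + o) + (4 - o - 10*(6 + √3)) = (N + o) + (4 - o - 2*(30 + 5*√3)) = (N + o) + (4 - o + (-60 - 10*√3)) = (N + o) + (-56 - o - 10*√3) = -56 + N - 10*√3)
J(-5, -5)*(-45) - 26 = (-56 - 5 - 10*√3)*(-45) - 26 = (-61 - 10*√3)*(-45) - 26 = (2745 + 450*√3) - 26 = 2719 + 450*√3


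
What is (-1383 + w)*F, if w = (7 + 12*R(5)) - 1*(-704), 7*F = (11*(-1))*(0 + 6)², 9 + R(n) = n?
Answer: 285120/7 ≈ 40731.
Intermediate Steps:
R(n) = -9 + n
F = -396/7 (F = ((11*(-1))*(0 + 6)²)/7 = (-11*6²)/7 = (-11*36)/7 = (⅐)*(-396) = -396/7 ≈ -56.571)
w = 663 (w = (7 + 12*(-9 + 5)) - 1*(-704) = (7 + 12*(-4)) + 704 = (7 - 48) + 704 = -41 + 704 = 663)
(-1383 + w)*F = (-1383 + 663)*(-396/7) = -720*(-396/7) = 285120/7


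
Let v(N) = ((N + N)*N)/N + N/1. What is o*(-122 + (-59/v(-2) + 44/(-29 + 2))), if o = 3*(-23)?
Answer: 141335/18 ≈ 7851.9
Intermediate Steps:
o = -69
v(N) = 3*N (v(N) = ((2*N)*N)/N + N*1 = (2*N²)/N + N = 2*N + N = 3*N)
o*(-122 + (-59/v(-2) + 44/(-29 + 2))) = -69*(-122 + (-59/(3*(-2)) + 44/(-29 + 2))) = -69*(-122 + (-59/(-6) + 44/(-27))) = -69*(-122 + (-59*(-⅙) + 44*(-1/27))) = -69*(-122 + (59/6 - 44/27)) = -69*(-122 + 443/54) = -69*(-6145/54) = 141335/18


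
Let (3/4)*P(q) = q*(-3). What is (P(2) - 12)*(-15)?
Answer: 300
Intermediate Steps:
P(q) = -4*q (P(q) = 4*(q*(-3))/3 = 4*(-3*q)/3 = -4*q)
(P(2) - 12)*(-15) = (-4*2 - 12)*(-15) = (-8 - 12)*(-15) = -20*(-15) = 300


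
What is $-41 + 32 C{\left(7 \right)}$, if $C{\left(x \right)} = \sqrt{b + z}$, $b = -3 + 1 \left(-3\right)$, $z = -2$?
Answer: $-41 + 64 i \sqrt{2} \approx -41.0 + 90.51 i$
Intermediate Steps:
$b = -6$ ($b = -3 - 3 = -6$)
$C{\left(x \right)} = 2 i \sqrt{2}$ ($C{\left(x \right)} = \sqrt{-6 - 2} = \sqrt{-8} = 2 i \sqrt{2}$)
$-41 + 32 C{\left(7 \right)} = -41 + 32 \cdot 2 i \sqrt{2} = -41 + 64 i \sqrt{2}$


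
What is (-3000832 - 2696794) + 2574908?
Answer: -3122718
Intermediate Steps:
(-3000832 - 2696794) + 2574908 = -5697626 + 2574908 = -3122718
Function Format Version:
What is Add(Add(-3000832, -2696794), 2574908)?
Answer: -3122718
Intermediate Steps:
Add(Add(-3000832, -2696794), 2574908) = Add(-5697626, 2574908) = -3122718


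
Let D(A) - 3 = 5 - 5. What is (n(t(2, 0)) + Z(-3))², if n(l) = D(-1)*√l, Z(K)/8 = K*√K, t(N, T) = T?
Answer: -1728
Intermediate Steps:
D(A) = 3 (D(A) = 3 + (5 - 5) = 3 + 0 = 3)
Z(K) = 8*K^(3/2) (Z(K) = 8*(K*√K) = 8*K^(3/2))
n(l) = 3*√l
(n(t(2, 0)) + Z(-3))² = (3*√0 + 8*(-3)^(3/2))² = (3*0 + 8*(-3*I*√3))² = (0 - 24*I*√3)² = (-24*I*√3)² = -1728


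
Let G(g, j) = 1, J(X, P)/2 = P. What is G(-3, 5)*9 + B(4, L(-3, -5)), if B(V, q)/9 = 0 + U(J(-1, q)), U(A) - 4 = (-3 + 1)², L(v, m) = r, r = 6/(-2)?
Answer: 81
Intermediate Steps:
r = -3 (r = 6*(-½) = -3)
J(X, P) = 2*P
L(v, m) = -3
U(A) = 8 (U(A) = 4 + (-3 + 1)² = 4 + (-2)² = 4 + 4 = 8)
B(V, q) = 72 (B(V, q) = 9*(0 + 8) = 9*8 = 72)
G(-3, 5)*9 + B(4, L(-3, -5)) = 1*9 + 72 = 9 + 72 = 81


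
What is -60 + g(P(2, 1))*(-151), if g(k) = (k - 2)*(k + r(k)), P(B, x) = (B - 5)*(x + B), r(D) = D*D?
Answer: 119532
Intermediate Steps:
r(D) = D**2
P(B, x) = (-5 + B)*(B + x)
g(k) = (-2 + k)*(k + k**2) (g(k) = (k - 2)*(k + k**2) = (-2 + k)*(k + k**2))
-60 + g(P(2, 1))*(-151) = -60 + ((2**2 - 5*2 - 5*1 + 2*1)*(-2 + (2**2 - 5*2 - 5*1 + 2*1)**2 - (2**2 - 5*2 - 5*1 + 2*1)))*(-151) = -60 + ((4 - 10 - 5 + 2)*(-2 + (4 - 10 - 5 + 2)**2 - (4 - 10 - 5 + 2)))*(-151) = -60 - 9*(-2 + (-9)**2 - 1*(-9))*(-151) = -60 - 9*(-2 + 81 + 9)*(-151) = -60 - 9*88*(-151) = -60 - 792*(-151) = -60 + 119592 = 119532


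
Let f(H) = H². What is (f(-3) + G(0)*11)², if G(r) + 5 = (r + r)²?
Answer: 2116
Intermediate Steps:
G(r) = -5 + 4*r² (G(r) = -5 + (r + r)² = -5 + (2*r)² = -5 + 4*r²)
(f(-3) + G(0)*11)² = ((-3)² + (-5 + 4*0²)*11)² = (9 + (-5 + 4*0)*11)² = (9 + (-5 + 0)*11)² = (9 - 5*11)² = (9 - 55)² = (-46)² = 2116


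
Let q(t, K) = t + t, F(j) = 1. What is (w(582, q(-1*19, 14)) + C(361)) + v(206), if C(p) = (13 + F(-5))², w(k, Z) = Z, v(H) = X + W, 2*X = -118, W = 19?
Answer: 118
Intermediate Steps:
X = -59 (X = (½)*(-118) = -59)
q(t, K) = 2*t
v(H) = -40 (v(H) = -59 + 19 = -40)
C(p) = 196 (C(p) = (13 + 1)² = 14² = 196)
(w(582, q(-1*19, 14)) + C(361)) + v(206) = (2*(-1*19) + 196) - 40 = (2*(-19) + 196) - 40 = (-38 + 196) - 40 = 158 - 40 = 118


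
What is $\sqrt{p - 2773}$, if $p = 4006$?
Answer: $3 \sqrt{137} \approx 35.114$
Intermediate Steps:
$\sqrt{p - 2773} = \sqrt{4006 - 2773} = \sqrt{1233} = 3 \sqrt{137}$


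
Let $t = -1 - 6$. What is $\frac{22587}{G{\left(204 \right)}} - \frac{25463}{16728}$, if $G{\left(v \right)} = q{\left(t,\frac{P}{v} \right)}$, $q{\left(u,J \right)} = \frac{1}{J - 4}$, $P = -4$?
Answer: $- \frac{1518775343}{16728} \approx -90792.0$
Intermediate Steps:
$t = -7$ ($t = -1 - 6 = -7$)
$q{\left(u,J \right)} = \frac{1}{-4 + J}$
$G{\left(v \right)} = \frac{1}{-4 - \frac{4}{v}}$
$\frac{22587}{G{\left(204 \right)}} - \frac{25463}{16728} = \frac{22587}{\left(-1\right) 204 \frac{1}{4 + 4 \cdot 204}} - \frac{25463}{16728} = \frac{22587}{\left(-1\right) 204 \frac{1}{4 + 816}} - \frac{25463}{16728} = \frac{22587}{\left(-1\right) 204 \cdot \frac{1}{820}} - \frac{25463}{16728} = \frac{22587}{- \frac{51}{205}} - \frac{25463}{16728} = 22587 \left(- \frac{205}{51}\right) - \frac{25463}{16728} = - \frac{1543445}{17} - \frac{25463}{16728} = - \frac{1518775343}{16728}$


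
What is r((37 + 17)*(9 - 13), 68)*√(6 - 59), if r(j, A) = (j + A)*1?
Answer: -148*I*√53 ≈ -1077.5*I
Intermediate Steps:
r(j, A) = A + j (r(j, A) = (A + j)*1 = A + j)
r((37 + 17)*(9 - 13), 68)*√(6 - 59) = (68 + (37 + 17)*(9 - 13))*√(6 - 59) = (68 + 54*(-4))*√(-53) = (68 - 216)*(I*√53) = -148*I*√53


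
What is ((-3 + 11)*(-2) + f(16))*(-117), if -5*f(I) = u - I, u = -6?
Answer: 6786/5 ≈ 1357.2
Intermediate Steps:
f(I) = 6/5 + I/5 (f(I) = -(-6 - I)/5 = 6/5 + I/5)
((-3 + 11)*(-2) + f(16))*(-117) = ((-3 + 11)*(-2) + (6/5 + (⅕)*16))*(-117) = (8*(-2) + (6/5 + 16/5))*(-117) = (-16 + 22/5)*(-117) = -58/5*(-117) = 6786/5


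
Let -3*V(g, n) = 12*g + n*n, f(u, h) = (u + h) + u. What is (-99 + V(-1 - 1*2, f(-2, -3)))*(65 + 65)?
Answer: -40300/3 ≈ -13433.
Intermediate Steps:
f(u, h) = h + 2*u (f(u, h) = (h + u) + u = h + 2*u)
V(g, n) = -4*g - n**2/3 (V(g, n) = -(12*g + n*n)/3 = -(12*g + n**2)/3 = -(n**2 + 12*g)/3 = -4*g - n**2/3)
(-99 + V(-1 - 1*2, f(-2, -3)))*(65 + 65) = (-99 + (-4*(-1 - 1*2) - (-3 + 2*(-2))**2/3))*(65 + 65) = (-99 + (-4*(-1 - 2) - (-3 - 4)**2/3))*130 = (-99 + (-4*(-3) - 1/3*(-7)**2))*130 = (-99 + (12 - 1/3*49))*130 = (-99 + (12 - 49/3))*130 = (-99 - 13/3)*130 = -310/3*130 = -40300/3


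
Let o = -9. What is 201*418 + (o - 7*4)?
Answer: 83981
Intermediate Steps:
201*418 + (o - 7*4) = 201*418 + (-9 - 7*4) = 84018 + (-9 - 28) = 84018 - 37 = 83981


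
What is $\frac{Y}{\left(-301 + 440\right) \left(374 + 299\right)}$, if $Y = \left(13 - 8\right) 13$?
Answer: $\frac{65}{93547} \approx 0.00069484$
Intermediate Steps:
$Y = 65$ ($Y = 5 \cdot 13 = 65$)
$\frac{Y}{\left(-301 + 440\right) \left(374 + 299\right)} = \frac{65}{\left(-301 + 440\right) \left(374 + 299\right)} = \frac{65}{139 \cdot 673} = \frac{65}{93547}$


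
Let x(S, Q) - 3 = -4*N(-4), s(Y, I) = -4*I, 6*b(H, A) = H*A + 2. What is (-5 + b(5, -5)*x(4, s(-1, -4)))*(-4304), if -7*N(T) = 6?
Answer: 893080/7 ≈ 1.2758e+5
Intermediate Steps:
b(H, A) = 1/3 + A*H/6 (b(H, A) = (H*A + 2)/6 = (A*H + 2)/6 = (2 + A*H)/6 = 1/3 + A*H/6)
N(T) = -6/7 (N(T) = -1/7*6 = -6/7)
x(S, Q) = 45/7 (x(S, Q) = 3 - 4*(-6/7) = 3 + 24/7 = 45/7)
(-5 + b(5, -5)*x(4, s(-1, -4)))*(-4304) = (-5 + (1/3 + (1/6)*(-5)*5)*(45/7))*(-4304) = (-5 + (1/3 - 25/6)*(45/7))*(-4304) = (-5 - 23/6*45/7)*(-4304) = (-5 - 345/14)*(-4304) = -415/14*(-4304) = 893080/7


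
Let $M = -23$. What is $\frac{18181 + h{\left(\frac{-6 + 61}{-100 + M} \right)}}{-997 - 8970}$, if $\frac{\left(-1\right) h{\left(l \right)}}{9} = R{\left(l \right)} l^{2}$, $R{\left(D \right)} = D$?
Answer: $- \frac{3759324478}{2060806821} \approx -1.8242$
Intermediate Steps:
$h{\left(l \right)} = - 9 l^{3}$ ($h{\left(l \right)} = - 9 l l^{2} = - 9 l^{3}$)
$\frac{18181 + h{\left(\frac{-6 + 61}{-100 + M} \right)}}{-997 - 8970} = \frac{18181 - 9 \left(\frac{-6 + 61}{-100 - 23}\right)^{3}}{-997 - 8970} = \frac{18181 - 9 \left(\frac{55}{-123}\right)^{3}}{-9967} = \left(18181 - 9 \left(55 \left(- \frac{1}{123}\right)\right)^{3}\right) \left(- \frac{1}{9967}\right) = \left(18181 - 9 \left(- \frac{55}{123}\right)^{3}\right) \left(- \frac{1}{9967}\right) = \left(18181 - - \frac{166375}{206763}\right) \left(- \frac{1}{9967}\right) = \left(18181 + \frac{166375}{206763}\right) \left(- \frac{1}{9967}\right) = \frac{3759324478}{206763} \left(- \frac{1}{9967}\right) = - \frac{3759324478}{2060806821}$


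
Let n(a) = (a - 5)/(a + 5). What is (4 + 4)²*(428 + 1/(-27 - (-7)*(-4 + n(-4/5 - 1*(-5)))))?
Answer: 35032896/1279 ≈ 27391.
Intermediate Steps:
n(a) = (-5 + a)/(5 + a)
(4 + 4)²*(428 + 1/(-27 - (-7)*(-4 + n(-4/5 - 1*(-5))))) = (4 + 4)²*(428 + 1/(-27 - (-7)*(-4 + (-5 + (-4/5 - 1*(-5)))/(5 + (-4/5 - 1*(-5)))))) = 8²*(428 + 1/(-27 - (-7)*(-4 + (-5 + (-4*⅕ + 5))/(5 + (-4*⅕ + 5))))) = 64*(428 + 1/(-27 - (-7)*(-4 + (-5 + (-⅘ + 5))/(5 + (-⅘ + 5))))) = 64*(428 + 1/(-27 - (-7)*(-4 + (-5 + 21/5)/(5 + 21/5)))) = 64*(428 + 1/(-27 - (-7)*(-4 - ⅘/(46/5)))) = 64*(428 + 1/(-27 - (-7)*(-4 + (5/46)*(-⅘)))) = 64*(428 + 1/(-27 - (-7)*(-4 - 2/23))) = 64*(428 + 1/(-27 - (-7)*(-94)/23)) = 64*(428 + 1/(-27 - 1*658/23)) = 64*(428 + 1/(-27 - 658/23)) = 64*(428 + 1/(-1279/23)) = 64*(428 - 23/1279) = 64*(547389/1279) = 35032896/1279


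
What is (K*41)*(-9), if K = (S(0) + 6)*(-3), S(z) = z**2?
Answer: 6642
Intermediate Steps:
K = -18 (K = (0**2 + 6)*(-3) = (0 + 6)*(-3) = 6*(-3) = -18)
(K*41)*(-9) = -18*41*(-9) = -738*(-9) = 6642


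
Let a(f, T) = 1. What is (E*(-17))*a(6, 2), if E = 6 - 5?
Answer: -17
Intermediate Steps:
E = 1
(E*(-17))*a(6, 2) = (1*(-17))*1 = -17*1 = -17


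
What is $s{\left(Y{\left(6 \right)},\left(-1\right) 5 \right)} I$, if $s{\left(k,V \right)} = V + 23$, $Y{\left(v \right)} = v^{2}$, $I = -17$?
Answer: $-306$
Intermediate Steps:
$s{\left(k,V \right)} = 23 + V$
$s{\left(Y{\left(6 \right)},\left(-1\right) 5 \right)} I = \left(23 - 5\right) \left(-17\right) = 18 \left(-17\right) = -306$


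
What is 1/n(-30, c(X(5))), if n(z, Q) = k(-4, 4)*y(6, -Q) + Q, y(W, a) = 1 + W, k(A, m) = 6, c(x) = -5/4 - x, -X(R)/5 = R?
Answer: 4/263 ≈ 0.015209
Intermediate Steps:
X(R) = -5*R
c(x) = -5/4 - x (c(x) = -5*¼ - x = -5/4 - x)
n(z, Q) = 42 + Q (n(z, Q) = 6*(1 + 6) + Q = 6*7 + Q = 42 + Q)
1/n(-30, c(X(5))) = 1/(42 + (-5/4 - (-5)*5)) = 1/(42 + (-5/4 - 1*(-25))) = 1/(42 + (-5/4 + 25)) = 1/(42 + 95/4) = 1/(263/4) = 4/263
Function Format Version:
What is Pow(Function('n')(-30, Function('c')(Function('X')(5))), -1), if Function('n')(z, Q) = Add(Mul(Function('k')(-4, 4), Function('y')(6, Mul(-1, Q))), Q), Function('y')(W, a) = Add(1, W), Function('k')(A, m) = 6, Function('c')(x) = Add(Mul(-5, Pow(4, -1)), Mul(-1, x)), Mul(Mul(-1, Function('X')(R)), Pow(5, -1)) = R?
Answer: Rational(4, 263) ≈ 0.015209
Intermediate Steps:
Function('X')(R) = Mul(-5, R)
Function('c')(x) = Add(Rational(-5, 4), Mul(-1, x)) (Function('c')(x) = Add(Mul(-5, Rational(1, 4)), Mul(-1, x)) = Add(Rational(-5, 4), Mul(-1, x)))
Function('n')(z, Q) = Add(42, Q) (Function('n')(z, Q) = Add(Mul(6, Add(1, 6)), Q) = Add(Mul(6, 7), Q) = Add(42, Q))
Pow(Function('n')(-30, Function('c')(Function('X')(5))), -1) = Pow(Add(42, Add(Rational(-5, 4), Mul(-1, Mul(-5, 5)))), -1) = Pow(Add(42, Add(Rational(-5, 4), Mul(-1, -25))), -1) = Pow(Add(42, Add(Rational(-5, 4), 25)), -1) = Pow(Add(42, Rational(95, 4)), -1) = Pow(Rational(263, 4), -1) = Rational(4, 263)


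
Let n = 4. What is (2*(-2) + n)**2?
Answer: 0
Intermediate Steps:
(2*(-2) + n)**2 = (2*(-2) + 4)**2 = (-4 + 4)**2 = 0**2 = 0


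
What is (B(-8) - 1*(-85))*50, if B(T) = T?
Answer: 3850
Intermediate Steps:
(B(-8) - 1*(-85))*50 = (-8 - 1*(-85))*50 = (-8 + 85)*50 = 77*50 = 3850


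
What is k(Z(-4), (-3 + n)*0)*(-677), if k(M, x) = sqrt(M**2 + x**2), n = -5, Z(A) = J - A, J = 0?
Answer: -2708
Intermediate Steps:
Z(A) = -A (Z(A) = 0 - A = -A)
k(Z(-4), (-3 + n)*0)*(-677) = sqrt((-1*(-4))**2 + ((-3 - 5)*0)**2)*(-677) = sqrt(4**2 + (-8*0)**2)*(-677) = sqrt(16 + 0**2)*(-677) = sqrt(16 + 0)*(-677) = sqrt(16)*(-677) = 4*(-677) = -2708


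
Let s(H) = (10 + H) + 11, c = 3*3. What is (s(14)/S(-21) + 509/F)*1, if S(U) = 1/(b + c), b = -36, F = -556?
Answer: -525929/556 ≈ -945.92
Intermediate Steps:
c = 9
s(H) = 21 + H
S(U) = -1/27 (S(U) = 1/(-36 + 9) = 1/(-27) = -1/27)
(s(14)/S(-21) + 509/F)*1 = ((21 + 14)/(-1/27) + 509/(-556))*1 = (35*(-27) + 509*(-1/556))*1 = (-945 - 509/556)*1 = -525929/556*1 = -525929/556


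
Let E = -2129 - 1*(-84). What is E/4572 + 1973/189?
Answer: 959339/96012 ≈ 9.9919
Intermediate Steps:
E = -2045 (E = -2129 + 84 = -2045)
E/4572 + 1973/189 = -2045/4572 + 1973/189 = 959339/96012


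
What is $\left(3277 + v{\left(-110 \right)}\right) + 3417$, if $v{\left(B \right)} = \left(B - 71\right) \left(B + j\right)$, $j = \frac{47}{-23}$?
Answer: $\frac{620399}{23} \approx 26974.0$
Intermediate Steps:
$j = - \frac{47}{23}$ ($j = 47 \left(- \frac{1}{23}\right) = - \frac{47}{23} \approx -2.0435$)
$v{\left(B \right)} = \left(-71 + B\right) \left(- \frac{47}{23} + B\right)$ ($v{\left(B \right)} = \left(B - 71\right) \left(B - \frac{47}{23}\right) = \left(-71 + B\right) \left(- \frac{47}{23} + B\right)$)
$\left(3277 + v{\left(-110 \right)}\right) + 3417 = \left(3277 + \left(\frac{3337}{23} + \left(-110\right)^{2} - - \frac{184800}{23}\right)\right) + 3417 = \left(3277 + \left(\frac{3337}{23} + 12100 + \frac{184800}{23}\right)\right) + 3417 = \left(3277 + \frac{466437}{23}\right) + 3417 = \frac{541808}{23} + 3417 = \frac{620399}{23}$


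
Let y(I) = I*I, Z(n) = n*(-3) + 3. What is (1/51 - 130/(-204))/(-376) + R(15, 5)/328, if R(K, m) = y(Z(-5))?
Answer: 1550509/1572432 ≈ 0.98606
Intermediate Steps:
Z(n) = 3 - 3*n (Z(n) = -3*n + 3 = 3 - 3*n)
y(I) = I**2
R(K, m) = 324 (R(K, m) = (3 - 3*(-5))**2 = (3 + 15)**2 = 18**2 = 324)
(1/51 - 130/(-204))/(-376) + R(15, 5)/328 = (1/51 - 130/(-204))/(-376) + 324/328 = (1*(1/51) - 130*(-1/204))*(-1/376) + 324*(1/328) = (1/51 + 65/102)*(-1/376) + 81/82 = (67/102)*(-1/376) + 81/82 = -67/38352 + 81/82 = 1550509/1572432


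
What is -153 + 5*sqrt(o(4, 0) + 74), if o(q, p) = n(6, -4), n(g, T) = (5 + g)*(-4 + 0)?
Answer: -153 + 5*sqrt(30) ≈ -125.61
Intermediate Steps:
n(g, T) = -20 - 4*g (n(g, T) = (5 + g)*(-4) = -20 - 4*g)
o(q, p) = -44 (o(q, p) = -20 - 4*6 = -20 - 24 = -44)
-153 + 5*sqrt(o(4, 0) + 74) = -153 + 5*sqrt(-44 + 74) = -153 + 5*sqrt(30)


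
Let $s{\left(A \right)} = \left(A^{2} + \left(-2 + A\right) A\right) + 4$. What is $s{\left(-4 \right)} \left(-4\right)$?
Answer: $-176$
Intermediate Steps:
$s{\left(A \right)} = 4 + A^{2} + A \left(-2 + A\right)$ ($s{\left(A \right)} = \left(A^{2} + A \left(-2 + A\right)\right) + 4 = 4 + A^{2} + A \left(-2 + A\right)$)
$s{\left(-4 \right)} \left(-4\right) = \left(4 - -8 + 2 \left(-4\right)^{2}\right) \left(-4\right) = \left(4 + 8 + 2 \cdot 16\right) \left(-4\right) = \left(4 + 8 + 32\right) \left(-4\right) = 44 \left(-4\right) = -176$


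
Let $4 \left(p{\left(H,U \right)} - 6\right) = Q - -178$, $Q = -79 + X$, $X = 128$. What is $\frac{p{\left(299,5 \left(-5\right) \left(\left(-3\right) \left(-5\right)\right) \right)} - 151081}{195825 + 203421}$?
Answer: $- \frac{604073}{1596984} \approx -0.37826$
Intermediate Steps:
$Q = 49$ ($Q = -79 + 128 = 49$)
$p{\left(H,U \right)} = \frac{251}{4}$ ($p{\left(H,U \right)} = 6 + \frac{49 - -178}{4} = 6 + \frac{49 + 178}{4} = 6 + \frac{1}{4} \cdot 227 = 6 + \frac{227}{4} = \frac{251}{4}$)
$\frac{p{\left(299,5 \left(-5\right) \left(\left(-3\right) \left(-5\right)\right) \right)} - 151081}{195825 + 203421} = \frac{\frac{251}{4} - 151081}{195825 + 203421} = - \frac{604073}{4 \cdot 399246} = \left(- \frac{604073}{4}\right) \frac{1}{399246} = - \frac{604073}{1596984}$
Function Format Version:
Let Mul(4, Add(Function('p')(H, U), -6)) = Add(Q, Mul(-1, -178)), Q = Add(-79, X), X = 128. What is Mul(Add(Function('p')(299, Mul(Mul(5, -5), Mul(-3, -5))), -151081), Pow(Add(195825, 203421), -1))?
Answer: Rational(-604073, 1596984) ≈ -0.37826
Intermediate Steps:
Q = 49 (Q = Add(-79, 128) = 49)
Function('p')(H, U) = Rational(251, 4) (Function('p')(H, U) = Add(6, Mul(Rational(1, 4), Add(49, Mul(-1, -178)))) = Add(6, Mul(Rational(1, 4), Add(49, 178))) = Add(6, Mul(Rational(1, 4), 227)) = Add(6, Rational(227, 4)) = Rational(251, 4))
Mul(Add(Function('p')(299, Mul(Mul(5, -5), Mul(-3, -5))), -151081), Pow(Add(195825, 203421), -1)) = Mul(Add(Rational(251, 4), -151081), Pow(Add(195825, 203421), -1)) = Mul(Rational(-604073, 4), Pow(399246, -1)) = Mul(Rational(-604073, 4), Rational(1, 399246)) = Rational(-604073, 1596984)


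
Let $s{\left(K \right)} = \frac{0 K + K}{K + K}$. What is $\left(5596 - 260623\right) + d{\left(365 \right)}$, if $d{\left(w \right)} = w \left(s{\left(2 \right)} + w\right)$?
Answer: $- \frac{243239}{2} \approx -1.2162 \cdot 10^{5}$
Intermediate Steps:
$s{\left(K \right)} = \frac{1}{2}$ ($s{\left(K \right)} = \frac{0 + K}{2 K} = K \frac{1}{2 K} = \frac{1}{2}$)
$d{\left(w \right)} = w \left(\frac{1}{2} + w\right)$
$\left(5596 - 260623\right) + d{\left(365 \right)} = \left(5596 - 260623\right) + 365 \left(\frac{1}{2} + 365\right) = -255027 + 365 \cdot \frac{731}{2} = -255027 + \frac{266815}{2} = - \frac{243239}{2}$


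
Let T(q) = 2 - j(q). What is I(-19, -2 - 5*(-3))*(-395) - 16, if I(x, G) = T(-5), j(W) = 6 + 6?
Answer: 3934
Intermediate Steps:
j(W) = 12
T(q) = -10 (T(q) = 2 - 1*12 = 2 - 12 = -10)
I(x, G) = -10
I(-19, -2 - 5*(-3))*(-395) - 16 = -10*(-395) - 16 = 3950 - 16 = 3934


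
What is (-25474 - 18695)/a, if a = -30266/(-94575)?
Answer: -4177283175/30266 ≈ -1.3802e+5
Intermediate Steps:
a = 30266/94575 (a = -30266*(-1/94575) = 30266/94575 ≈ 0.32002)
(-25474 - 18695)/a = (-25474 - 18695)/(30266/94575) = -44169*94575/30266 = -4177283175/30266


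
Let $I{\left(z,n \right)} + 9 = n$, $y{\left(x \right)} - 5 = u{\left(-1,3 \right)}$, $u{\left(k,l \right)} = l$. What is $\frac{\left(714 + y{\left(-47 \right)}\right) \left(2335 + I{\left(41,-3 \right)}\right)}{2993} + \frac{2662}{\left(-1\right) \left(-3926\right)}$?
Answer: $\frac{3296339061}{5875259} \approx 561.05$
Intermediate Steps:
$y{\left(x \right)} = 8$ ($y{\left(x \right)} = 5 + 3 = 8$)
$I{\left(z,n \right)} = -9 + n$
$\frac{\left(714 + y{\left(-47 \right)}\right) \left(2335 + I{\left(41,-3 \right)}\right)}{2993} + \frac{2662}{\left(-1\right) \left(-3926\right)} = \frac{\left(714 + 8\right) \left(2335 - 12\right)}{2993} + \frac{2662}{\left(-1\right) \left(-3926\right)} = 722 \left(2335 - 12\right) \frac{1}{2993} + \frac{2662}{3926} = 722 \cdot 2323 \cdot \frac{1}{2993} + 2662 \cdot \frac{1}{3926} = 1677206 \cdot \frac{1}{2993} + \frac{1331}{1963} = \frac{1677206}{2993} + \frac{1331}{1963} = \frac{3296339061}{5875259}$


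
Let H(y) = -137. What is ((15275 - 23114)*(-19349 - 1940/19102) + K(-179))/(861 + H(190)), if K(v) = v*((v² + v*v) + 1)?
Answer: 334778667621/1728731 ≈ 1.9366e+5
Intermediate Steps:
K(v) = v*(1 + 2*v²) (K(v) = v*((v² + v²) + 1) = v*(2*v² + 1) = v*(1 + 2*v²))
((15275 - 23114)*(-19349 - 1940/19102) + K(-179))/(861 + H(190)) = ((15275 - 23114)*(-19349 - 1940/19102) + (-179 + 2*(-179)³))/(861 - 137) = (-7839*(-19349 - 1940*1/19102) + (-179 + 2*(-5735339)))/724 = (-7839*(-19349 - 970/9551) + (-179 - 11470678))*(1/724) = (-7839*(-184803269/9551) - 11470857)*(1/724) = (1448672825691/9551 - 11470857)*(1/724) = (1339114670484/9551)*(1/724) = 334778667621/1728731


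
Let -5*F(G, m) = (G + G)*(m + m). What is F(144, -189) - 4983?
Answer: 83949/5 ≈ 16790.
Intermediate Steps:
F(G, m) = -4*G*m/5 (F(G, m) = -(G + G)*(m + m)/5 = -2*G*2*m/5 = -4*G*m/5)
F(144, -189) - 4983 = -⅘*144*(-189) - 4983 = 108864/5 - 4983 = 83949/5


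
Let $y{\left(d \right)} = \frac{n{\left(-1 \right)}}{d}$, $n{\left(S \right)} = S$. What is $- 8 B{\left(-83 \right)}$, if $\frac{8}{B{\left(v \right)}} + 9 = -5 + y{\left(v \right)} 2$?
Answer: $\frac{664}{145} \approx 4.5793$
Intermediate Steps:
$y{\left(d \right)} = - \frac{1}{d}$
$B{\left(v \right)} = \frac{8}{-14 - \frac{2}{v}}$ ($B{\left(v \right)} = \frac{8}{-9 + \left(-5 + - \frac{1}{v} 2\right)} = \frac{8}{-9 - \left(5 + \frac{2}{v}\right)} = \frac{8}{-14 - \frac{2}{v}}$)
$- 8 B{\left(-83 \right)} = - 8 \left(\left(-4\right) \left(-83\right) \frac{1}{1 + 7 \left(-83\right)}\right) = - 8 \left(\left(-4\right) \left(-83\right) \frac{1}{1 - 581}\right) = - 8 \left(\left(-4\right) \left(-83\right) \frac{1}{-580}\right) = - 8 \left(\left(-4\right) \left(-83\right) \left(- \frac{1}{580}\right)\right) = \left(-8\right) \left(- \frac{83}{145}\right) = \frac{664}{145}$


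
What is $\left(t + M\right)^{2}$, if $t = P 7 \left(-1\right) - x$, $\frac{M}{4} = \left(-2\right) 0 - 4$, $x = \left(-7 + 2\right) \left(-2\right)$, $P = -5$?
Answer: $81$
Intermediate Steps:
$x = 10$ ($x = \left(-5\right) \left(-2\right) = 10$)
$M = -16$ ($M = 4 \left(\left(-2\right) 0 - 4\right) = 4 \left(0 - 4\right) = 4 \left(-4\right) = -16$)
$t = 25$ ($t = \left(-5\right) 7 \left(-1\right) - 10 = \left(-35\right) \left(-1\right) - 10 = 35 - 10 = 25$)
$\left(t + M\right)^{2} = \left(25 - 16\right)^{2} = 9^{2} = 81$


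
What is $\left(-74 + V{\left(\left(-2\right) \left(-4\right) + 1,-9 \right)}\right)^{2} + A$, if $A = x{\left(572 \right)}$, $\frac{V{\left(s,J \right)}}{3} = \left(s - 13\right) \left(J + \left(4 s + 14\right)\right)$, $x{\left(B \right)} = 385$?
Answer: $320741$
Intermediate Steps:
$V{\left(s,J \right)} = 3 \left(-13 + s\right) \left(14 + J + 4 s\right)$ ($V{\left(s,J \right)} = 3 \left(s - 13\right) \left(J + \left(4 s + 14\right)\right) = 3 \left(-13 + s\right) \left(J + \left(14 + 4 s\right)\right) = 3 \left(-13 + s\right) \left(14 + J + 4 s\right)$)
$A = 385$
$\left(-74 + V{\left(\left(-2\right) \left(-4\right) + 1,-9 \right)}\right)^{2} + A = \left(-74 - \left(195 - 12 \left(\left(-2\right) \left(-4\right) + 1\right)^{2} + 141 \left(\left(-2\right) \left(-4\right) + 1\right)\right)\right)^{2} + 385 = \left(-74 + \left(-546 - 114 \left(8 + 1\right) + 351 + 12 \left(8 + 1\right)^{2} + 3 \left(-9\right) \left(8 + 1\right)\right)\right)^{2} + 385 = \left(-74 + \left(-546 - 1026 + 351 + 12 \cdot 9^{2} + 3 \left(-9\right) 9\right)\right)^{2} + 385 = \left(-74 - 492\right)^{2} + 385 = \left(-566\right)^{2} + 385 = 320356 + 385 = 320741$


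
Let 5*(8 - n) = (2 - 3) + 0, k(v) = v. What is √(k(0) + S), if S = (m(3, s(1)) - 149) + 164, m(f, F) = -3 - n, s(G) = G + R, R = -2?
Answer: √95/5 ≈ 1.9494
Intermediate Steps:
n = 41/5 (n = 8 - ((2 - 3) + 0)/5 = 8 - (-1 + 0)/5 = 8 - ⅕*(-1) = 8 + ⅕ = 41/5 ≈ 8.2000)
s(G) = -2 + G (s(G) = G - 2 = -2 + G)
m(f, F) = -56/5 (m(f, F) = -3 - 1*41/5 = -3 - 41/5 = -56/5)
S = 19/5 (S = (-56/5 - 149) + 164 = -801/5 + 164 = 19/5 ≈ 3.8000)
√(k(0) + S) = √(0 + 19/5) = √(19/5) = √95/5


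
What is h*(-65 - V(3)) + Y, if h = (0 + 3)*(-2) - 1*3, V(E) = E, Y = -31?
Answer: 581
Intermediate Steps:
h = -9 (h = 3*(-2) - 3 = -6 - 3 = -9)
h*(-65 - V(3)) + Y = -9*(-65 - 1*3) - 31 = -9*(-65 - 3) - 31 = -9*(-68) - 31 = 612 - 31 = 581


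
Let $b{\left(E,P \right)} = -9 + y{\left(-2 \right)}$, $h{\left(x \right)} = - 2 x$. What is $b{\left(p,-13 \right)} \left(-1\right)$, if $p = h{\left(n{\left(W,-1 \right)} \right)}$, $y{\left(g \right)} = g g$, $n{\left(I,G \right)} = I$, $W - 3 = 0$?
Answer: $5$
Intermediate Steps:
$W = 3$ ($W = 3 + 0 = 3$)
$y{\left(g \right)} = g^{2}$
$p = -6$ ($p = \left(-2\right) 3 = -6$)
$b{\left(E,P \right)} = -5$ ($b{\left(E,P \right)} = -9 + \left(-2\right)^{2} = -9 + 4 = -5$)
$b{\left(p,-13 \right)} \left(-1\right) = \left(-5\right) \left(-1\right) = 5$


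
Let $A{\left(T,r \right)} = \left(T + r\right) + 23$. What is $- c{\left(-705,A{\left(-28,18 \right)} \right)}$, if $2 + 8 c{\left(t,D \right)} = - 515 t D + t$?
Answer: $- \frac{1179817}{2} \approx -5.8991 \cdot 10^{5}$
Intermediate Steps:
$A{\left(T,r \right)} = 23 + T + r$
$c{\left(t,D \right)} = - \frac{1}{4} + \frac{t}{8} - \frac{515 D t}{8}$ ($c{\left(t,D \right)} = - \frac{1}{4} + \frac{- 515 t D + t}{8} = - \frac{1}{4} + \frac{- 515 D t + t}{8} = - \frac{1}{4} + \frac{t - 515 D t}{8} = - \frac{1}{4} - \left(- \frac{t}{8} + \frac{515 D t}{8}\right) = - \frac{1}{4} + \frac{t}{8} - \frac{515 D t}{8}$)
$- c{\left(-705,A{\left(-28,18 \right)} \right)} = - (- \frac{1}{4} + \frac{1}{8} \left(-705\right) - \frac{515}{8} \left(23 - 28 + 18\right) \left(-705\right)) = - (- \frac{1}{4} - \frac{705}{8} - \frac{6695}{8} \left(-705\right)) = - (- \frac{1}{4} - \frac{705}{8} + \frac{4719975}{8}) = \left(-1\right) \frac{1179817}{2} = - \frac{1179817}{2}$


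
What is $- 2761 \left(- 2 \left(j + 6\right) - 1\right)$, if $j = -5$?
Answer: $8283$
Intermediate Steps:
$- 2761 \left(- 2 \left(j + 6\right) - 1\right) = - 2761 \left(- 2 \left(-5 + 6\right) - 1\right) = - 2761 \left(\left(-2\right) 1 - 1\right) = - 2761 \left(-2 - 1\right) = \left(-2761\right) \left(-3\right) = 8283$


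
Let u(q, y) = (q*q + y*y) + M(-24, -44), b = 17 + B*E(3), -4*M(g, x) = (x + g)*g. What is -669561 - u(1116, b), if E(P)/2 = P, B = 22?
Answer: -1936810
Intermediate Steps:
E(P) = 2*P
M(g, x) = -g*(g + x)/4 (M(g, x) = -(x + g)*g/4 = -(g + x)*g/4 = -g*(g + x)/4)
b = 149 (b = 17 + 22*(2*3) = 17 + 22*6 = 17 + 132 = 149)
u(q, y) = -408 + q² + y² (u(q, y) = (q*q + y*y) - ¼*(-24)*(-24 - 44) = (q² + y²) - ¼*(-24)*(-68) = (q² + y²) - 408 = -408 + q² + y²)
-669561 - u(1116, b) = -669561 - (-408 + 1116² + 149²) = -669561 - (-408 + 1245456 + 22201) = -669561 - 1*1267249 = -669561 - 1267249 = -1936810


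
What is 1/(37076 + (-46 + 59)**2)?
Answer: 1/37245 ≈ 2.6849e-5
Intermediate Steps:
1/(37076 + (-46 + 59)**2) = 1/(37076 + 13**2) = 1/(37076 + 169) = 1/37245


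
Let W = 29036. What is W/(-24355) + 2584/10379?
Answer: -238431324/252780545 ≈ -0.94323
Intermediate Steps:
W/(-24355) + 2584/10379 = 29036/(-24355) + 2584/10379 = 29036*(-1/24355) + 2584*(1/10379) = -29036/24355 + 2584/10379 = -238431324/252780545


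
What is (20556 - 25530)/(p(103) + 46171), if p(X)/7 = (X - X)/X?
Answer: -4974/46171 ≈ -0.10773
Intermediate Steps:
p(X) = 0 (p(X) = 7*((X - X)/X) = 7*(0/X) = 7*0 = 0)
(20556 - 25530)/(p(103) + 46171) = (20556 - 25530)/(0 + 46171) = -4974/46171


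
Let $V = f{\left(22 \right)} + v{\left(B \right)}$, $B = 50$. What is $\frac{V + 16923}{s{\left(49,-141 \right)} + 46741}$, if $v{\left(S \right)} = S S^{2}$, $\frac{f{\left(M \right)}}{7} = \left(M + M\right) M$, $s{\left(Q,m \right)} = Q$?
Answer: $\frac{148699}{46790} \approx 3.178$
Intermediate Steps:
$f{\left(M \right)} = 14 M^{2}$ ($f{\left(M \right)} = 7 \left(M + M\right) M = 7 \cdot 2 M M = 7 \cdot 2 M^{2} = 14 M^{2}$)
$v{\left(S \right)} = S^{3}$
$V = 131776$ ($V = 14 \cdot 22^{2} + 50^{3} = 14 \cdot 484 + 125000 = 6776 + 125000 = 131776$)
$\frac{V + 16923}{s{\left(49,-141 \right)} + 46741} = \frac{131776 + 16923}{49 + 46741} = \frac{148699}{46790}$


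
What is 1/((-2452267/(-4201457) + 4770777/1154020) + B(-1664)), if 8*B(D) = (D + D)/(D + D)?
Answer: 9697130814280/46960500522643 ≈ 0.20650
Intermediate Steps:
B(D) = 1/8 (B(D) = ((D + D)/(D + D))/8 = ((2*D)/((2*D)))/8 = ((2*D)*(1/(2*D)))/8 = (1/8)*1 = 1/8)
1/((-2452267/(-4201457) + 4770777/1154020) + B(-1664)) = 1/((-2452267/(-4201457) + 4770777/1154020) + 1/8) = 1/((-2452267*(-1/4201457) + 4770777*(1/1154020)) + 1/8) = 1/((2452267/4201457 + 4770777/1154020) + 1/8) = 1/(22874179585429/4848565407140 + 1/8) = 1/(46960500522643/9697130814280) = 9697130814280/46960500522643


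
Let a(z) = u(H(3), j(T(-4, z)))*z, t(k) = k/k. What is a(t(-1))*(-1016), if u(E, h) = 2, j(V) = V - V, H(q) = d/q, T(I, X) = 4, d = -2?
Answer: -2032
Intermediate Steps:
t(k) = 1
H(q) = -2/q
j(V) = 0
a(z) = 2*z
a(t(-1))*(-1016) = (2*1)*(-1016) = 2*(-1016) = -2032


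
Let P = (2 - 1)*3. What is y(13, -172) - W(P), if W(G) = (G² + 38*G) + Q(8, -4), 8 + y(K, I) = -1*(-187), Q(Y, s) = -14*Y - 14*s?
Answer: 112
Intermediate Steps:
P = 3 (P = 1*3 = 3)
y(K, I) = 179 (y(K, I) = -8 - 1*(-187) = -8 + 187 = 179)
W(G) = -56 + G² + 38*G (W(G) = (G² + 38*G) + (-14*8 - 14*(-4)) = (G² + 38*G) + (-112 + 56) = (G² + 38*G) - 56 = -56 + G² + 38*G)
y(13, -172) - W(P) = 179 - (-56 + 3² + 38*3) = 179 - (-56 + 9 + 114) = 179 - 1*67 = 179 - 67 = 112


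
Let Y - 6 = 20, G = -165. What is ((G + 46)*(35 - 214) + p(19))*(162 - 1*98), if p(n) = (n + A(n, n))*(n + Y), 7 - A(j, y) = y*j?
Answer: 398464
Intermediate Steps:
A(j, y) = 7 - j*y (A(j, y) = 7 - y*j = 7 - j*y)
Y = 26 (Y = 6 + 20 = 26)
p(n) = (26 + n)*(7 + n - n²) (p(n) = (n + (7 - n*n))*(n + 26) = (n + (7 - n²))*(26 + n) = (7 + n - n²)*(26 + n) = (26 + n)*(7 + n - n²))
((G + 46)*(35 - 214) + p(19))*(162 - 1*98) = ((-165 + 46)*(35 - 214) + (182 - 1*19³ - 25*19² + 33*19))*(162 - 1*98) = (-119*(-179) + (182 - 1*6859 - 25*361 + 627))*(162 - 98) = (21301 + (182 - 6859 - 9025 + 627))*64 = (21301 - 15075)*64 = 6226*64 = 398464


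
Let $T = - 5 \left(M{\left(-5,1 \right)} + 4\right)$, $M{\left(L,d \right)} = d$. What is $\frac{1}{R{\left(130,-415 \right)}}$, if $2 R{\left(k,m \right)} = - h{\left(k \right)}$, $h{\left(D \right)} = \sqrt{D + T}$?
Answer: $- \frac{2 \sqrt{105}}{105} \approx -0.19518$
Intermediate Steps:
$T = -25$ ($T = - 5 \left(1 + 4\right) = \left(-5\right) 5 = -25$)
$h{\left(D \right)} = \sqrt{-25 + D}$ ($h{\left(D \right)} = \sqrt{D - 25} = \sqrt{-25 + D}$)
$R{\left(k,m \right)} = - \frac{\sqrt{-25 + k}}{2}$ ($R{\left(k,m \right)} = \frac{\left(-1\right) \sqrt{-25 + k}}{2} = - \frac{\sqrt{-25 + k}}{2}$)
$\frac{1}{R{\left(130,-415 \right)}} = \frac{1}{\left(- \frac{1}{2}\right) \sqrt{-25 + 130}} = \frac{1}{\left(- \frac{1}{2}\right) \sqrt{105}} = - \frac{2 \sqrt{105}}{105}$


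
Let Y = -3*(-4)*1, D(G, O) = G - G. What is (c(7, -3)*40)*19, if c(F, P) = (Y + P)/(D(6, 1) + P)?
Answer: -2280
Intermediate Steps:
D(G, O) = 0
Y = 12 (Y = 12*1 = 12)
c(F, P) = (12 + P)/P (c(F, P) = (12 + P)/(0 + P) = (12 + P)/P)
(c(7, -3)*40)*19 = (((12 - 3)/(-3))*40)*19 = (-1/3*9*40)*19 = -3*40*19 = -120*19 = -2280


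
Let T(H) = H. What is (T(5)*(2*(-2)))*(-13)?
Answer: 260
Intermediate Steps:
(T(5)*(2*(-2)))*(-13) = (5*(2*(-2)))*(-13) = (5*(-4))*(-13) = -20*(-13) = 260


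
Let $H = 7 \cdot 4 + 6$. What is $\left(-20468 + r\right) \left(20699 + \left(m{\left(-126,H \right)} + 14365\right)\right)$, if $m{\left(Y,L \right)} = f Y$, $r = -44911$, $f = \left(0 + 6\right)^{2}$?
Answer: $-1995890112$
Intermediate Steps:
$H = 34$ ($H = 28 + 6 = 34$)
$f = 36$ ($f = 6^{2} = 36$)
$m{\left(Y,L \right)} = 36 Y$
$\left(-20468 + r\right) \left(20699 + \left(m{\left(-126,H \right)} + 14365\right)\right) = \left(-20468 - 44911\right) \left(20699 + \left(36 \left(-126\right) + 14365\right)\right) = - 65379 \left(20699 + \left(-4536 + 14365\right)\right) = - 65379 \left(20699 + 9829\right) = \left(-65379\right) 30528 = -1995890112$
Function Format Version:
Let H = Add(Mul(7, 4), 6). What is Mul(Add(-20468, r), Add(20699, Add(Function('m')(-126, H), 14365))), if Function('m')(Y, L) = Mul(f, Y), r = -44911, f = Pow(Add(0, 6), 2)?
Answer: -1995890112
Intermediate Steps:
H = 34 (H = Add(28, 6) = 34)
f = 36 (f = Pow(6, 2) = 36)
Function('m')(Y, L) = Mul(36, Y)
Mul(Add(-20468, r), Add(20699, Add(Function('m')(-126, H), 14365))) = Mul(Add(-20468, -44911), Add(20699, Add(Mul(36, -126), 14365))) = Mul(-65379, Add(20699, Add(-4536, 14365))) = Mul(-65379, Add(20699, 9829)) = Mul(-65379, 30528) = -1995890112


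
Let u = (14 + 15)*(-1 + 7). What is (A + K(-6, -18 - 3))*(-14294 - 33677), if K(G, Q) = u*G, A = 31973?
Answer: -1483695059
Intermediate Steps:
u = 174 (u = 29*6 = 174)
K(G, Q) = 174*G
(A + K(-6, -18 - 3))*(-14294 - 33677) = (31973 + 174*(-6))*(-14294 - 33677) = (31973 - 1044)*(-47971) = 30929*(-47971) = -1483695059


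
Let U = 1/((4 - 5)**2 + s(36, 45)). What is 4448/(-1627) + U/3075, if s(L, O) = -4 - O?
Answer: -656526427/240145200 ≈ -2.7339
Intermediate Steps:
U = -1/48 (U = 1/((4 - 5)**2 + (-4 - 1*45)) = 1/((-1)**2 + (-4 - 45)) = 1/(1 - 49) = 1/(-48) = -1/48 ≈ -0.020833)
4448/(-1627) + U/3075 = 4448/(-1627) - 1/48/3075 = 4448*(-1/1627) - 1/48*1/3075 = -4448/1627 - 1/147600 = -656526427/240145200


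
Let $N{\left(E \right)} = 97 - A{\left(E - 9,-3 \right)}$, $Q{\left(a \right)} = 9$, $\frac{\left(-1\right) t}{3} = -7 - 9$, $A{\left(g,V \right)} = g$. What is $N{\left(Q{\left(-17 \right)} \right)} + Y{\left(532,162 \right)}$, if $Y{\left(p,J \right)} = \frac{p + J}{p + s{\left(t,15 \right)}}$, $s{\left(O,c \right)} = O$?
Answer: $\frac{28477}{290} \approx 98.197$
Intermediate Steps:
$t = 48$ ($t = - 3 \left(-7 - 9\right) = \left(-3\right) \left(-16\right) = 48$)
$N{\left(E \right)} = 106 - E$ ($N{\left(E \right)} = 97 - \left(E - 9\right) = 97 - \left(-9 + E\right) = 106 - E$)
$Y{\left(p,J \right)} = \frac{J + p}{48 + p}$ ($Y{\left(p,J \right)} = \frac{p + J}{p + 48} = \frac{J + p}{48 + p}$)
$N{\left(Q{\left(-17 \right)} \right)} + Y{\left(532,162 \right)} = \left(106 - 9\right) + \frac{162 + 532}{48 + 532} = \left(106 - 9\right) + \frac{1}{580} \cdot 694 = 97 + \frac{1}{580} \cdot 694 = 97 + \frac{347}{290} = \frac{28477}{290}$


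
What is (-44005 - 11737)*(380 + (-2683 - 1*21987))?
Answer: 1353973180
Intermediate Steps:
(-44005 - 11737)*(380 + (-2683 - 1*21987)) = -55742*(380 + (-2683 - 21987)) = -55742*(380 - 24670) = -55742*(-24290) = 1353973180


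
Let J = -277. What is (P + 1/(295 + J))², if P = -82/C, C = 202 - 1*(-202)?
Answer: 17956/826281 ≈ 0.021731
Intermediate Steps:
C = 404 (C = 202 + 202 = 404)
P = -41/202 (P = -82/404 = -82*1/404 = -41/202 ≈ -0.20297)
(P + 1/(295 + J))² = (-41/202 + 1/(295 - 277))² = (-41/202 + 1/18)² = (-134/909)² = 17956/826281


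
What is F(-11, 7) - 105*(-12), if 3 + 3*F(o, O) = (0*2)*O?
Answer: 1259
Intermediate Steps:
F(o, O) = -1 (F(o, O) = -1 + ((0*2)*O)/3 = -1 + (0*O)/3 = -1 + (⅓)*0 = -1 + 0 = -1)
F(-11, 7) - 105*(-12) = -1 - 105*(-12) = -1 + 1260 = 1259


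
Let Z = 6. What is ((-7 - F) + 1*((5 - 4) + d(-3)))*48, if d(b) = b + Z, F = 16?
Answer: -912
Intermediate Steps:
d(b) = 6 + b (d(b) = b + 6 = 6 + b)
((-7 - F) + 1*((5 - 4) + d(-3)))*48 = ((-7 - 1*16) + 1*((5 - 4) + (6 - 3)))*48 = ((-7 - 16) + 1*(1 + 3))*48 = (-23 + 1*4)*48 = (-23 + 4)*48 = -19*48 = -912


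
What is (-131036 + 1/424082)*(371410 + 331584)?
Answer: -19532691436249647/212041 ≈ -9.2118e+10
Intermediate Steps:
(-131036 + 1/424082)*(371410 + 331584) = (-131036 + 1/424082)*702994 = -55570008951/424082*702994 = -19532691436249647/212041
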